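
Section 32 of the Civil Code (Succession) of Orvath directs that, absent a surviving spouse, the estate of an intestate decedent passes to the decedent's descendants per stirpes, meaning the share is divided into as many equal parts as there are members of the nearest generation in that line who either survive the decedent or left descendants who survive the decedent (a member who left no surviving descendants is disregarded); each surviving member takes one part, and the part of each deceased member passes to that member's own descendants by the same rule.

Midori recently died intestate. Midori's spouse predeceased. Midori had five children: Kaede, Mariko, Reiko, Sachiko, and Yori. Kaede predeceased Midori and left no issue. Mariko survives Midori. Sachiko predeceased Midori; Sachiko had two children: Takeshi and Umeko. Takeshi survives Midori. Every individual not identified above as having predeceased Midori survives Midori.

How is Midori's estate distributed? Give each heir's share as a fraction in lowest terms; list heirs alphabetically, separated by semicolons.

Mariko 1/4; Reiko 1/4; Takeshi 1/8; Umeko 1/8; Yori 1/4

There is no surviving spouse, so the entire estate passes to Midori's descendants per stirpes.
Kaede left no surviving issue, so that branch lapses and is disregarded.
The estate is divided into 4 equal shares of 1/4 among Mariko, Reiko, Sachiko, Yori.
Mariko is living and takes 1/4.
Reiko is living and takes 1/4.
Sachiko predeceased; the 1/4 allotted to Sachiko's branch passes to Sachiko's issue by representation.
The 1/4 is divided into 2 equal shares of 1/8 among Takeshi, Umeko.
Takeshi is living and takes 1/8.
Umeko is living and takes 1/8.
Yori is living and takes 1/4.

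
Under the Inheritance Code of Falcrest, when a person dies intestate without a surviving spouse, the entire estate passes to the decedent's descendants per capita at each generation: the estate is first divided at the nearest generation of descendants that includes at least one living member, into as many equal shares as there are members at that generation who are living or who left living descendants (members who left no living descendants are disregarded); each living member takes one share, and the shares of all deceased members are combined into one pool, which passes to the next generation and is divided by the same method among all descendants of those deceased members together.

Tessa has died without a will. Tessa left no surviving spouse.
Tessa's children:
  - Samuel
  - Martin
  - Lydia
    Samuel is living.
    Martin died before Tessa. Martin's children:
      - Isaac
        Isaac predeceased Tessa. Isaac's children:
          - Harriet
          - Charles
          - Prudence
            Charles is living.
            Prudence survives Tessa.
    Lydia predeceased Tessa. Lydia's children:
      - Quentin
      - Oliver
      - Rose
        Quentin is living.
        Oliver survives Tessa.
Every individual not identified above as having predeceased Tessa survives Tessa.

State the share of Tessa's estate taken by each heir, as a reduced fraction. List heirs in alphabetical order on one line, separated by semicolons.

There is no surviving spouse, so the entire estate passes to Tessa's descendants per capita at each generation.
At generation 1 (Samuel, Martin, Lydia) there are 3 shares of (1)/3 = 1/3 each.
Living: Samuel — each takes 1/3.
Deceased: Martin and Lydia. Their combined 2/3 is pooled and carried to generation 2.
At generation 2 (Isaac, Quentin, Oliver, Rose) there are 4 shares of (2/3)/4 = 1/6 each.
Living: Quentin, Oliver, and Rose — each takes 1/6.
Deceased: Isaac. That 1/6 share is carried to generation 3.
At generation 3 (Harriet, Charles, Prudence) there are 3 shares of (1/6)/3 = 1/18 each.
Living: Harriet, Charles, and Prudence — each takes 1/18.

Charles 1/18; Harriet 1/18; Oliver 1/6; Prudence 1/18; Quentin 1/6; Rose 1/6; Samuel 1/3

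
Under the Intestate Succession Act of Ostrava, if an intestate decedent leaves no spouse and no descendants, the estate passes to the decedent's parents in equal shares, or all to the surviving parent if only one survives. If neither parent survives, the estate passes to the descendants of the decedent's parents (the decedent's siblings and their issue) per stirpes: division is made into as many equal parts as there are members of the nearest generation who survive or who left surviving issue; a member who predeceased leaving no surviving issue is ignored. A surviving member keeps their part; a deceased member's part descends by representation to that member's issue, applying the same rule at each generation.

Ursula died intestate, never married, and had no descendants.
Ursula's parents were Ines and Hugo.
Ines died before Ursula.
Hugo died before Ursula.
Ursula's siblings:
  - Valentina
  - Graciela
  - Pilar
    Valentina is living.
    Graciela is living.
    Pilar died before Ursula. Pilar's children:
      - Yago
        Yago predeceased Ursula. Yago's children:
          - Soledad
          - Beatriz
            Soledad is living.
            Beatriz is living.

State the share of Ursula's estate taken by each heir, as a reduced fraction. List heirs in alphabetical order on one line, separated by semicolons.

Beatriz 1/6; Graciela 1/3; Soledad 1/6; Valentina 1/3

Neither parent survives and there are no descendants, so the estate passes to Ursula's siblings and their issue per stirpes.
The estate is divided into 3 equal shares of 1/3 among Valentina, Graciela, Pilar.
Valentina is living and takes 1/3.
Graciela is living and takes 1/3.
Pilar predeceased; the 1/3 allotted to Pilar's branch passes to Pilar's issue by representation.
Yago's line is the sole branch at this level, so the full 1/3 passes to Yago's issue by representation.
The 1/3 is divided into 2 equal shares of 1/6 among Soledad, Beatriz.
Soledad is living and takes 1/6.
Beatriz is living and takes 1/6.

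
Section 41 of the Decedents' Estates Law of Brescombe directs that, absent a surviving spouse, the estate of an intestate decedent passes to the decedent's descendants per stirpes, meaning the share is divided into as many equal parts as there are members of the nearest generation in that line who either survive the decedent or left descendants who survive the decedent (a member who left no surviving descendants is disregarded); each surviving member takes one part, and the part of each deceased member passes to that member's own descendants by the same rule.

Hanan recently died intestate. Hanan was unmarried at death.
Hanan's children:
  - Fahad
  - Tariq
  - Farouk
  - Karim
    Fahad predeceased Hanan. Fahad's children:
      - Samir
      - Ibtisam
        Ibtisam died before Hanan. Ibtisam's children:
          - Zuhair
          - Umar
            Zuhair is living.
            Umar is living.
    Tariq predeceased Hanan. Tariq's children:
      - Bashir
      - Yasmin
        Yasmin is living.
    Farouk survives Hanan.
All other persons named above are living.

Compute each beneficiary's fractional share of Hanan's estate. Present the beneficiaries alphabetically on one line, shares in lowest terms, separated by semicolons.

Bashir 1/8; Farouk 1/4; Karim 1/4; Samir 1/8; Umar 1/16; Yasmin 1/8; Zuhair 1/16

There is no surviving spouse, so the entire estate passes to Hanan's descendants per stirpes.
The estate is divided into 4 equal shares of 1/4 among Fahad, Tariq, Farouk, Karim.
Fahad predeceased; the 1/4 allotted to Fahad's branch passes to Fahad's issue by representation.
The 1/4 is divided into 2 equal shares of 1/8 among Samir, Ibtisam.
Samir is living and takes 1/8.
Ibtisam predeceased; the 1/8 allotted to Ibtisam's branch passes to Ibtisam's issue by representation.
The 1/8 is divided into 2 equal shares of 1/16 among Zuhair, Umar.
Zuhair is living and takes 1/16.
Umar is living and takes 1/16.
Tariq predeceased; the 1/4 allotted to Tariq's branch passes to Tariq's issue by representation.
The 1/4 is divided into 2 equal shares of 1/8 among Bashir, Yasmin.
Bashir is living and takes 1/8.
Yasmin is living and takes 1/8.
Farouk is living and takes 1/4.
Karim is living and takes 1/4.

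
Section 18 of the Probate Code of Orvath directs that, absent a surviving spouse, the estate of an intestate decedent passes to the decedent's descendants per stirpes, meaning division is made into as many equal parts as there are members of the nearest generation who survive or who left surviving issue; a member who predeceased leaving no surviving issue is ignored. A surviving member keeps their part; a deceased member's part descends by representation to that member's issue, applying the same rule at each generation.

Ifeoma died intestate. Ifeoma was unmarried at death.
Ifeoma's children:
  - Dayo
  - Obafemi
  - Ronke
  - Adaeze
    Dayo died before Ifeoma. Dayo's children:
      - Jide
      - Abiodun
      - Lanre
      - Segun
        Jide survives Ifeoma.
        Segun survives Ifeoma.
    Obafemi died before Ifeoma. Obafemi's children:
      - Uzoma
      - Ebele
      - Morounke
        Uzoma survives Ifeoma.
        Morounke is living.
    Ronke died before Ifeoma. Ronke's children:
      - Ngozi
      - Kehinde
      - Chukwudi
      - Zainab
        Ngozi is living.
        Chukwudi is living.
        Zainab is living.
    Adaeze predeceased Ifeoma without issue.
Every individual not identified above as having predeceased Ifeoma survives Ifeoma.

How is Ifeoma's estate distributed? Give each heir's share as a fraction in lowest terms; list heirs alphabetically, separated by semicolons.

There is no surviving spouse, so the entire estate passes to Ifeoma's descendants per stirpes.
Adaeze left no surviving issue, so that branch lapses and is disregarded.
The estate is divided into 3 equal shares of 1/3 among Dayo, Obafemi, Ronke.
Dayo predeceased; the 1/3 allotted to Dayo's branch passes to Dayo's issue by representation.
The 1/3 is divided into 4 equal shares of 1/12 among Jide, Abiodun, Lanre, Segun.
Jide is living and takes 1/12.
Abiodun is living and takes 1/12.
Lanre is living and takes 1/12.
Segun is living and takes 1/12.
Obafemi predeceased; the 1/3 allotted to Obafemi's branch passes to Obafemi's issue by representation.
The 1/3 is divided into 3 equal shares of 1/9 among Uzoma, Ebele, Morounke.
Uzoma is living and takes 1/9.
Ebele is living and takes 1/9.
Morounke is living and takes 1/9.
Ronke predeceased; the 1/3 allotted to Ronke's branch passes to Ronke's issue by representation.
The 1/3 is divided into 4 equal shares of 1/12 among Ngozi, Kehinde, Chukwudi, Zainab.
Ngozi is living and takes 1/12.
Kehinde is living and takes 1/12.
Chukwudi is living and takes 1/12.
Zainab is living and takes 1/12.

Abiodun 1/12; Chukwudi 1/12; Ebele 1/9; Jide 1/12; Kehinde 1/12; Lanre 1/12; Morounke 1/9; Ngozi 1/12; Segun 1/12; Uzoma 1/9; Zainab 1/12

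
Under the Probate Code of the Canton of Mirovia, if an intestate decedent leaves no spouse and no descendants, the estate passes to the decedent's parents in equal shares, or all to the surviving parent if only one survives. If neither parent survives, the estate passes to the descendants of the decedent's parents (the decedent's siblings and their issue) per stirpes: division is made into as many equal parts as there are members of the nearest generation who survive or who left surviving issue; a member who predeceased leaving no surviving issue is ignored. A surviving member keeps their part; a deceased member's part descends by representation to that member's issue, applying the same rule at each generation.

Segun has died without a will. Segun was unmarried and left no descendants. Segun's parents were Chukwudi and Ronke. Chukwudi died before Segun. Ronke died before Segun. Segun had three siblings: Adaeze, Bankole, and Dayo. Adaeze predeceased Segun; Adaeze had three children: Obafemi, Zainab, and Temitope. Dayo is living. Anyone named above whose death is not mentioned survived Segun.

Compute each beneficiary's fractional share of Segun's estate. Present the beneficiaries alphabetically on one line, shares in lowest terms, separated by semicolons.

Bankole 1/3; Dayo 1/3; Obafemi 1/9; Temitope 1/9; Zainab 1/9

Neither parent survives and there are no descendants, so the estate passes to Segun's siblings and their issue per stirpes.
The estate is divided into 3 equal shares of 1/3 among Adaeze, Bankole, Dayo.
Adaeze predeceased; the 1/3 allotted to Adaeze's branch passes to Adaeze's issue by representation.
The 1/3 is divided into 3 equal shares of 1/9 among Obafemi, Zainab, Temitope.
Obafemi is living and takes 1/9.
Zainab is living and takes 1/9.
Temitope is living and takes 1/9.
Bankole is living and takes 1/3.
Dayo is living and takes 1/3.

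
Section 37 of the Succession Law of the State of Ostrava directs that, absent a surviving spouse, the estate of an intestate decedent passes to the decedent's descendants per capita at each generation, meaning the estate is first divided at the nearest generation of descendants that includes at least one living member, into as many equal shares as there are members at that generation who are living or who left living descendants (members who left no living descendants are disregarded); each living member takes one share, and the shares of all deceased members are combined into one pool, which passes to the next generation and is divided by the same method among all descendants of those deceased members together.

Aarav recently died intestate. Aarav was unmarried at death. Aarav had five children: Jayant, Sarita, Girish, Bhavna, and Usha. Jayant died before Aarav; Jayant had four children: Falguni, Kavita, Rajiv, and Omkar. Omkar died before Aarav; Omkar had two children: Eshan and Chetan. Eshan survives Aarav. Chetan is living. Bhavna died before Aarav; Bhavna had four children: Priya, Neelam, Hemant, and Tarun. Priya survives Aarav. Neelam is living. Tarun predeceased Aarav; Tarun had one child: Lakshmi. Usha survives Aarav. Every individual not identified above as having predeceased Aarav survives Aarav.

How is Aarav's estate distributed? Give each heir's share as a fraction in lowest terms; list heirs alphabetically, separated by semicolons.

Chetan 1/30; Eshan 1/30; Falguni 1/20; Girish 1/5; Hemant 1/20; Kavita 1/20; Lakshmi 1/30; Neelam 1/20; Priya 1/20; Rajiv 1/20; Sarita 1/5; Usha 1/5

There is no surviving spouse, so the entire estate passes to Aarav's descendants per capita at each generation.
At generation 1 (Jayant, Sarita, Girish, Bhavna, Usha) there are 5 shares of (1)/5 = 1/5 each.
Living: Sarita, Girish, and Usha — each takes 1/5.
Deceased: Jayant and Bhavna. Their combined 2/5 is pooled and carried to generation 2.
At generation 2 (Falguni, Kavita, Rajiv, Omkar, Priya, Neelam, Hemant, Tarun) there are 8 shares of (2/5)/8 = 1/20 each.
Living: Falguni, Kavita, Rajiv, Priya, Neelam, and Hemant — each takes 1/20.
Deceased: Omkar and Tarun. Their combined 1/10 is pooled and carried to generation 3.
At generation 3 (Eshan, Chetan, Lakshmi) there are 3 shares of (1/10)/3 = 1/30 each.
Living: Eshan, Chetan, and Lakshmi — each takes 1/30.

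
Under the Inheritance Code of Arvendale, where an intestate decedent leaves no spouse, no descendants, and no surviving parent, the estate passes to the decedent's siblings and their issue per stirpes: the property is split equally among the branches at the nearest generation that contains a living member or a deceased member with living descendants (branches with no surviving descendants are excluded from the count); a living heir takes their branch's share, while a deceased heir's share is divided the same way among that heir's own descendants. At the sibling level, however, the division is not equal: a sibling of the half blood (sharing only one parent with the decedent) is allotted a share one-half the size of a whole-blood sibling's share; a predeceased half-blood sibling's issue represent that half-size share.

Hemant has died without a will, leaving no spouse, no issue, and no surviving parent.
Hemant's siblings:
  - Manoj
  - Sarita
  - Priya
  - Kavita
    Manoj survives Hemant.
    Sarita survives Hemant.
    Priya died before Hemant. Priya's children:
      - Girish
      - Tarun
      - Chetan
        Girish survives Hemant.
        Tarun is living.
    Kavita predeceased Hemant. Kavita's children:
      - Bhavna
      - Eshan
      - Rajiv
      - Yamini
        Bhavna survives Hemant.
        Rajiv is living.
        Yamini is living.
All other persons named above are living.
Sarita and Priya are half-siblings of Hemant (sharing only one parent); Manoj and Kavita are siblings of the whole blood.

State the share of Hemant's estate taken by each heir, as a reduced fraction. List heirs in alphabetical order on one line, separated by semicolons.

No spouse, descendants, or parent survives, so the estate passes to Hemant's siblings per stirpes.
Half-blood siblings count for one-half the weight of whole-blood siblings at the initial division.
Dividing 1 in proportion to weights (total weight 3): Manoj (weight 1) → 1/3; Sarita (weight 1/2) → 1/6; Priya (weight 1/2) → 1/6; Kavita (weight 1) → 1/3.
Manoj is living and takes 1/3.
Sarita is living and takes 1/6.
Priya predeceased; the 1/6 allotted to Priya's branch passes to Priya's issue by representation.
The 1/6 is divided into 3 equal shares of 1/18 among Girish, Tarun, Chetan.
Girish is living and takes 1/18.
Tarun is living and takes 1/18.
Chetan is living and takes 1/18.
Kavita predeceased; the 1/3 allotted to Kavita's branch passes to Kavita's issue by representation.
The 1/3 is divided into 4 equal shares of 1/12 among Bhavna, Eshan, Rajiv, Yamini.
Bhavna is living and takes 1/12.
Eshan is living and takes 1/12.
Rajiv is living and takes 1/12.
Yamini is living and takes 1/12.

Bhavna 1/12; Chetan 1/18; Eshan 1/12; Girish 1/18; Manoj 1/3; Rajiv 1/12; Sarita 1/6; Tarun 1/18; Yamini 1/12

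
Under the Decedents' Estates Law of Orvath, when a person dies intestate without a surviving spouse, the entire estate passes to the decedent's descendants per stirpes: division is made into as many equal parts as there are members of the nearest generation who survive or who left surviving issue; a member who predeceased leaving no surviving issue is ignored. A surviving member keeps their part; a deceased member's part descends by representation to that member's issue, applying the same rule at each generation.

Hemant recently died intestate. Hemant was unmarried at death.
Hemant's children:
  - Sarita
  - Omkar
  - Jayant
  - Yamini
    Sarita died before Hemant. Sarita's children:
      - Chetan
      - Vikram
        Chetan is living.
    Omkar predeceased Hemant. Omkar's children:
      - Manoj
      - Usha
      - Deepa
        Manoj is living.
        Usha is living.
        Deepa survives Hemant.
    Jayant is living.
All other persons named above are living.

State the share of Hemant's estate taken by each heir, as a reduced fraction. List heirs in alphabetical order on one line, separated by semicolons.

Chetan 1/8; Deepa 1/12; Jayant 1/4; Manoj 1/12; Usha 1/12; Vikram 1/8; Yamini 1/4

There is no surviving spouse, so the entire estate passes to Hemant's descendants per stirpes.
The estate is divided into 4 equal shares of 1/4 among Sarita, Omkar, Jayant, Yamini.
Sarita predeceased; the 1/4 allotted to Sarita's branch passes to Sarita's issue by representation.
The 1/4 is divided into 2 equal shares of 1/8 among Chetan, Vikram.
Chetan is living and takes 1/8.
Vikram is living and takes 1/8.
Omkar predeceased; the 1/4 allotted to Omkar's branch passes to Omkar's issue by representation.
The 1/4 is divided into 3 equal shares of 1/12 among Manoj, Usha, Deepa.
Manoj is living and takes 1/12.
Usha is living and takes 1/12.
Deepa is living and takes 1/12.
Jayant is living and takes 1/4.
Yamini is living and takes 1/4.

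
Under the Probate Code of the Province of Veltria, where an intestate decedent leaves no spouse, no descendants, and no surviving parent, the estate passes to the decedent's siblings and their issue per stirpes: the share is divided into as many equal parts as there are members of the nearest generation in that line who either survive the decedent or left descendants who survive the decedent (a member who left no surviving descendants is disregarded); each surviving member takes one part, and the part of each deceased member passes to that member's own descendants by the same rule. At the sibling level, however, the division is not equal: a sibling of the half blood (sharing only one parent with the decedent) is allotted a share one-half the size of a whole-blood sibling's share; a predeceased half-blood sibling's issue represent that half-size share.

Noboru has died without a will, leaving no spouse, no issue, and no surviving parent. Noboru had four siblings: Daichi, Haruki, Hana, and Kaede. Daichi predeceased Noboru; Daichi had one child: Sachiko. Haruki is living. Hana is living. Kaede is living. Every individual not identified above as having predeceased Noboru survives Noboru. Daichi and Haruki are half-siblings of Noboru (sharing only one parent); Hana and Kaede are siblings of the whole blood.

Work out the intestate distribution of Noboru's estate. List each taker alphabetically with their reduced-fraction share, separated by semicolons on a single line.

Hana 1/3; Haruki 1/6; Kaede 1/3; Sachiko 1/6

No spouse, descendants, or parent survives, so the estate passes to Noboru's siblings per stirpes.
Half-blood siblings count for one-half the weight of whole-blood siblings at the initial division.
Dividing 1 in proportion to weights (total weight 3): Daichi (weight 1/2) → 1/6; Haruki (weight 1/2) → 1/6; Hana (weight 1) → 1/3; Kaede (weight 1) → 1/3.
Daichi predeceased; the 1/6 allotted to Daichi's branch passes to Daichi's issue by representation.
Sachiko is the sole taker at this level and receives the full 1/6.
Haruki is living and takes 1/6.
Hana is living and takes 1/3.
Kaede is living and takes 1/3.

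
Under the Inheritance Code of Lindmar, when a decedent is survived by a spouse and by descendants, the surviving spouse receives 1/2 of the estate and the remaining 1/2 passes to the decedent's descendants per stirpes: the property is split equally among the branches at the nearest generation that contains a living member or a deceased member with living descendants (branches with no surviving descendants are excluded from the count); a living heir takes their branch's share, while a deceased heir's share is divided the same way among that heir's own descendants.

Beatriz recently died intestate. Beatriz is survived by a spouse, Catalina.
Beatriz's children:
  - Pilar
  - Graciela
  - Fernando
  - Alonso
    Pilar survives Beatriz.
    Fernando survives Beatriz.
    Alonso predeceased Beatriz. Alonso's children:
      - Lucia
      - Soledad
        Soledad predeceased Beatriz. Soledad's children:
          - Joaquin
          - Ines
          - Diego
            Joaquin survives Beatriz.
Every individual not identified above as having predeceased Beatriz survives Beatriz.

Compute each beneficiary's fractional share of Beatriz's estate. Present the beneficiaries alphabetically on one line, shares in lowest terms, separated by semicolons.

Catalina, as surviving spouse, takes 1/2.
The remaining 1/2 passes to Beatriz's descendants per stirpes.
The 1/2 is divided into 4 equal shares of 1/8 among Pilar, Graciela, Fernando, Alonso.
Pilar is living and takes 1/8.
Graciela is living and takes 1/8.
Fernando is living and takes 1/8.
Alonso predeceased; the 1/8 allotted to Alonso's branch passes to Alonso's issue by representation.
The 1/8 is divided into 2 equal shares of 1/16 among Lucia, Soledad.
Lucia is living and takes 1/16.
Soledad predeceased; the 1/16 allotted to Soledad's branch passes to Soledad's issue by representation.
The 1/16 is divided into 3 equal shares of 1/48 among Joaquin, Ines, Diego.
Joaquin is living and takes 1/48.
Ines is living and takes 1/48.
Diego is living and takes 1/48.

Catalina 1/2; Diego 1/48; Fernando 1/8; Graciela 1/8; Ines 1/48; Joaquin 1/48; Lucia 1/16; Pilar 1/8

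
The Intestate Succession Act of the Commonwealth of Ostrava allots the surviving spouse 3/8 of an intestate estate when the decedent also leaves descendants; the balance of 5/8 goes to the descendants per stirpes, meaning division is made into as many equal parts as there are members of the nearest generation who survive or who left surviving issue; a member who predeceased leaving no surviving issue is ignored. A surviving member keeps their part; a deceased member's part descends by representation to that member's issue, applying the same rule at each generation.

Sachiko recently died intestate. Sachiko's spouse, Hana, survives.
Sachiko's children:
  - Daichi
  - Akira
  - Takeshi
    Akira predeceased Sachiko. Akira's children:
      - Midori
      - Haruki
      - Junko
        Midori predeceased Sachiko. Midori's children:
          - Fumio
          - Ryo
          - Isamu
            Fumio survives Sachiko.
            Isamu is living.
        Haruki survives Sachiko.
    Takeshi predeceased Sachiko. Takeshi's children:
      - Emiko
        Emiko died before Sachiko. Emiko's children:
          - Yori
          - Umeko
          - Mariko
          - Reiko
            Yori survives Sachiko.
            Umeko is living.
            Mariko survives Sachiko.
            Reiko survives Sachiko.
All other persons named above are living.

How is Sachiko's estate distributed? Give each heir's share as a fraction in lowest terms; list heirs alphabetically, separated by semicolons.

Daichi 5/24; Fumio 5/216; Hana 3/8; Haruki 5/72; Isamu 5/216; Junko 5/72; Mariko 5/96; Reiko 5/96; Ryo 5/216; Umeko 5/96; Yori 5/96

Hana, as surviving spouse, takes 3/8.
The remaining 5/8 passes to Sachiko's descendants per stirpes.
The 5/8 is divided into 3 equal shares of 5/24 among Daichi, Akira, Takeshi.
Daichi is living and takes 5/24.
Akira predeceased; the 5/24 allotted to Akira's branch passes to Akira's issue by representation.
The 5/24 is divided into 3 equal shares of 5/72 among Midori, Haruki, Junko.
Midori predeceased; the 5/72 allotted to Midori's branch passes to Midori's issue by representation.
The 5/72 is divided into 3 equal shares of 5/216 among Fumio, Ryo, Isamu.
Fumio is living and takes 5/216.
Ryo is living and takes 5/216.
Isamu is living and takes 5/216.
Haruki is living and takes 5/72.
Junko is living and takes 5/72.
Takeshi predeceased; the 5/24 allotted to Takeshi's branch passes to Takeshi's issue by representation.
Emiko's line is the sole branch at this level, so the full 5/24 passes to Emiko's issue by representation.
The 5/24 is divided into 4 equal shares of 5/96 among Yori, Umeko, Mariko, Reiko.
Yori is living and takes 5/96.
Umeko is living and takes 5/96.
Mariko is living and takes 5/96.
Reiko is living and takes 5/96.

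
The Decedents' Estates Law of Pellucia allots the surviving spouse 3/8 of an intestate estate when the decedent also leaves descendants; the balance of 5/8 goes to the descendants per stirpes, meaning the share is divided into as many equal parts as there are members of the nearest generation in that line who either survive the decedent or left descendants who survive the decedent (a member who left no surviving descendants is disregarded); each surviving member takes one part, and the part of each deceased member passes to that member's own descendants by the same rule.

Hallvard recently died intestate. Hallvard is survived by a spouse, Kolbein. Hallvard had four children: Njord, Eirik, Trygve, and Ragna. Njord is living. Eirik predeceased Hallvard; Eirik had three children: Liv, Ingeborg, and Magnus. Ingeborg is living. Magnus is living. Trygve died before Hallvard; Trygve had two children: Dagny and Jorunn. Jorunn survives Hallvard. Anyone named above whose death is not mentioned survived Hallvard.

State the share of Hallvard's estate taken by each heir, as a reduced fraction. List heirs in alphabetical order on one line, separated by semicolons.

Dagny 5/64; Ingeborg 5/96; Jorunn 5/64; Kolbein 3/8; Liv 5/96; Magnus 5/96; Njord 5/32; Ragna 5/32

Kolbein, as surviving spouse, takes 3/8.
The remaining 5/8 passes to Hallvard's descendants per stirpes.
The 5/8 is divided into 4 equal shares of 5/32 among Njord, Eirik, Trygve, Ragna.
Njord is living and takes 5/32.
Eirik predeceased; the 5/32 allotted to Eirik's branch passes to Eirik's issue by representation.
The 5/32 is divided into 3 equal shares of 5/96 among Liv, Ingeborg, Magnus.
Liv is living and takes 5/96.
Ingeborg is living and takes 5/96.
Magnus is living and takes 5/96.
Trygve predeceased; the 5/32 allotted to Trygve's branch passes to Trygve's issue by representation.
The 5/32 is divided into 2 equal shares of 5/64 among Dagny, Jorunn.
Dagny is living and takes 5/64.
Jorunn is living and takes 5/64.
Ragna is living and takes 5/32.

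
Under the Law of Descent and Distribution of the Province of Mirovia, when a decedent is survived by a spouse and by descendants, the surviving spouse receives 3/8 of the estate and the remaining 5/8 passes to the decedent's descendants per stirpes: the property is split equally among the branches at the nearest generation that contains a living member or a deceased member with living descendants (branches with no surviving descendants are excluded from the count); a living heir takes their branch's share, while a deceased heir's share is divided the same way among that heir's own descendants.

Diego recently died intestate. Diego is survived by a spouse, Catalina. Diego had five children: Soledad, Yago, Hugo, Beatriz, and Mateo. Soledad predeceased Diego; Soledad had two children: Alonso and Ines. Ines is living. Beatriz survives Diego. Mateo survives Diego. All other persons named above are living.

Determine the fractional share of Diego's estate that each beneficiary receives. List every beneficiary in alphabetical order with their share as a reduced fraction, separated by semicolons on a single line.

Catalina, as surviving spouse, takes 3/8.
The remaining 5/8 passes to Diego's descendants per stirpes.
The 5/8 is divided into 5 equal shares of 1/8 among Soledad, Yago, Hugo, Beatriz, Mateo.
Soledad predeceased; the 1/8 allotted to Soledad's branch passes to Soledad's issue by representation.
The 1/8 is divided into 2 equal shares of 1/16 among Alonso, Ines.
Alonso is living and takes 1/16.
Ines is living and takes 1/16.
Yago is living and takes 1/8.
Hugo is living and takes 1/8.
Beatriz is living and takes 1/8.
Mateo is living and takes 1/8.

Alonso 1/16; Beatriz 1/8; Catalina 3/8; Hugo 1/8; Ines 1/16; Mateo 1/8; Yago 1/8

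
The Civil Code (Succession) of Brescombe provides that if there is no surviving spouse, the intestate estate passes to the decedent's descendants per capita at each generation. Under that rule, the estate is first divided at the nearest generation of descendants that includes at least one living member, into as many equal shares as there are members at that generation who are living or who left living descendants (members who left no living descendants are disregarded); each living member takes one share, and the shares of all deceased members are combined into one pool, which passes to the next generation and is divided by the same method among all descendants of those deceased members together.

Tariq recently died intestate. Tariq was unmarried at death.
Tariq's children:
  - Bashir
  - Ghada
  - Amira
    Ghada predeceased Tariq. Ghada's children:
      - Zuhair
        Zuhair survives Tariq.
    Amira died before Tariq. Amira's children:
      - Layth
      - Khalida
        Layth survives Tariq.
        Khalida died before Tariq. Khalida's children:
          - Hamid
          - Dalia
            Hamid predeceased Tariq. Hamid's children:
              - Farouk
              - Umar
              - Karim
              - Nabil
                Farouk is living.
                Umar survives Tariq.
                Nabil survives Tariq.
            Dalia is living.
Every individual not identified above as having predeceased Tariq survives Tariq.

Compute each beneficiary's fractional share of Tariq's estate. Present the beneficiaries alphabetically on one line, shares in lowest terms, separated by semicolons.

There is no surviving spouse, so the entire estate passes to Tariq's descendants per capita at each generation.
At generation 1 (Bashir, Ghada, Amira) there are 3 shares of (1)/3 = 1/3 each.
Living: Bashir — each takes 1/3.
Deceased: Ghada and Amira. Their combined 2/3 is pooled and carried to generation 2.
At generation 2 (Zuhair, Layth, Khalida) there are 3 shares of (2/3)/3 = 2/9 each.
Living: Zuhair and Layth — each takes 2/9.
Deceased: Khalida. That 2/9 share is carried to generation 3.
At generation 3 (Hamid, Dalia) there are 2 shares of (2/9)/2 = 1/9 each.
Living: Dalia — each takes 1/9.
Deceased: Hamid. That 1/9 share is carried to generation 4.
At generation 4 (Farouk, Umar, Karim, Nabil) there are 4 shares of (1/9)/4 = 1/36 each.
Living: Farouk, Umar, Karim, and Nabil — each takes 1/36.

Bashir 1/3; Dalia 1/9; Farouk 1/36; Karim 1/36; Layth 2/9; Nabil 1/36; Umar 1/36; Zuhair 2/9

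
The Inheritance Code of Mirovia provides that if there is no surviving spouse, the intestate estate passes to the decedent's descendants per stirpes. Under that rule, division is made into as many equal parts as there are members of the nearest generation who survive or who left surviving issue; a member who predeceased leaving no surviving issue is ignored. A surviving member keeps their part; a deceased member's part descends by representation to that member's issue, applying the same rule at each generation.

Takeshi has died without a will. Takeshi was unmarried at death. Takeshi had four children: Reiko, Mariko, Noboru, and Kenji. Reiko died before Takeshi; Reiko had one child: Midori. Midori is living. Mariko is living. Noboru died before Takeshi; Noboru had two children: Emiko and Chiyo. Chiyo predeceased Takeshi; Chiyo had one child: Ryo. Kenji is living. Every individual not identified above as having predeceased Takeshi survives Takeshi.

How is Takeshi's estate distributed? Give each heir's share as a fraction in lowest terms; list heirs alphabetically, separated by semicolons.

Emiko 1/8; Kenji 1/4; Mariko 1/4; Midori 1/4; Ryo 1/8

There is no surviving spouse, so the entire estate passes to Takeshi's descendants per stirpes.
The estate is divided into 4 equal shares of 1/4 among Reiko, Mariko, Noboru, Kenji.
Reiko predeceased; the 1/4 allotted to Reiko's branch passes to Reiko's issue by representation.
Midori is the sole taker at this level and receives the full 1/4.
Mariko is living and takes 1/4.
Noboru predeceased; the 1/4 allotted to Noboru's branch passes to Noboru's issue by representation.
The 1/4 is divided into 2 equal shares of 1/8 among Emiko, Chiyo.
Emiko is living and takes 1/8.
Chiyo predeceased; the 1/8 allotted to Chiyo's branch passes to Chiyo's issue by representation.
Ryo is the sole taker at this level and receives the full 1/8.
Kenji is living and takes 1/4.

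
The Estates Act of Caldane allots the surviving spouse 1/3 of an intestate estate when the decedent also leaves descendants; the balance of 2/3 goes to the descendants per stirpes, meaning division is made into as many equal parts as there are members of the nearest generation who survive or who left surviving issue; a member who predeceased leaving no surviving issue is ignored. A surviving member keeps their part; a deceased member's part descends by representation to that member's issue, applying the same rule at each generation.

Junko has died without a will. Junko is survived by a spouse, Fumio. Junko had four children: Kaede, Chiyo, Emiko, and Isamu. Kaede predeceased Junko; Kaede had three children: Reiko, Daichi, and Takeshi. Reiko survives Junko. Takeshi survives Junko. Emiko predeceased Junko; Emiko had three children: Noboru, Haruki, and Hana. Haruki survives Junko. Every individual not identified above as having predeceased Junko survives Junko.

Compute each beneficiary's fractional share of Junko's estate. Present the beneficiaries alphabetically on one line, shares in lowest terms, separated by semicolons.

Chiyo 1/6; Daichi 1/18; Fumio 1/3; Hana 1/18; Haruki 1/18; Isamu 1/6; Noboru 1/18; Reiko 1/18; Takeshi 1/18

Fumio, as surviving spouse, takes 1/3.
The remaining 2/3 passes to Junko's descendants per stirpes.
The 2/3 is divided into 4 equal shares of 1/6 among Kaede, Chiyo, Emiko, Isamu.
Kaede predeceased; the 1/6 allotted to Kaede's branch passes to Kaede's issue by representation.
The 1/6 is divided into 3 equal shares of 1/18 among Reiko, Daichi, Takeshi.
Reiko is living and takes 1/18.
Daichi is living and takes 1/18.
Takeshi is living and takes 1/18.
Chiyo is living and takes 1/6.
Emiko predeceased; the 1/6 allotted to Emiko's branch passes to Emiko's issue by representation.
The 1/6 is divided into 3 equal shares of 1/18 among Noboru, Haruki, Hana.
Noboru is living and takes 1/18.
Haruki is living and takes 1/18.
Hana is living and takes 1/18.
Isamu is living and takes 1/6.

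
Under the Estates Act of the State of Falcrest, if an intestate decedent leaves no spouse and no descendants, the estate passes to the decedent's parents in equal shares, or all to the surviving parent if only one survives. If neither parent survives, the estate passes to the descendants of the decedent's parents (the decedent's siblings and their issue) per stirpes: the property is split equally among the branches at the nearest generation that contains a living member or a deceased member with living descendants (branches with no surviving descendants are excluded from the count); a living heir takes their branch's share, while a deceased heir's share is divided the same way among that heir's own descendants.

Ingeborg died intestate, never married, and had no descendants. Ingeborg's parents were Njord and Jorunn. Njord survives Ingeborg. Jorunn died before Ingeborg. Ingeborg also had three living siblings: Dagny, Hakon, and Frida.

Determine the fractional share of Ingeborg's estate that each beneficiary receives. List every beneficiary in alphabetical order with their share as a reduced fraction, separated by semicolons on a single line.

Njord 1

Only one parent, Njord, survives, so Njord takes the entire estate. The siblings take nothing because a surviving parent has priority.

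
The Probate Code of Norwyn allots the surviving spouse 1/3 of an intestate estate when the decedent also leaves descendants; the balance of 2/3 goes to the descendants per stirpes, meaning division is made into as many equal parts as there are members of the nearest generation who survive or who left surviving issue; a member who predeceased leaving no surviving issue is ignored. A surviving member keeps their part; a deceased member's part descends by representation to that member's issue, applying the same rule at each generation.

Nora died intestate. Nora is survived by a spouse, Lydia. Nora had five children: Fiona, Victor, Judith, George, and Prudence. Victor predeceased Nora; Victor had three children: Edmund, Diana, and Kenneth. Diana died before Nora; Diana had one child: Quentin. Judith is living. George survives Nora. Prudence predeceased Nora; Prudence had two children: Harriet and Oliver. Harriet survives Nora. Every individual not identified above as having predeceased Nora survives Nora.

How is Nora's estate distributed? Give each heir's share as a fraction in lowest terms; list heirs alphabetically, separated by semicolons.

Edmund 2/45; Fiona 2/15; George 2/15; Harriet 1/15; Judith 2/15; Kenneth 2/45; Lydia 1/3; Oliver 1/15; Quentin 2/45

Lydia, as surviving spouse, takes 1/3.
The remaining 2/3 passes to Nora's descendants per stirpes.
The 2/3 is divided into 5 equal shares of 2/15 among Fiona, Victor, Judith, George, Prudence.
Fiona is living and takes 2/15.
Victor predeceased; the 2/15 allotted to Victor's branch passes to Victor's issue by representation.
The 2/15 is divided into 3 equal shares of 2/45 among Edmund, Diana, Kenneth.
Edmund is living and takes 2/45.
Diana predeceased; the 2/45 allotted to Diana's branch passes to Diana's issue by representation.
Quentin is the sole taker at this level and receives the full 2/45.
Kenneth is living and takes 2/45.
Judith is living and takes 2/15.
George is living and takes 2/15.
Prudence predeceased; the 2/15 allotted to Prudence's branch passes to Prudence's issue by representation.
The 2/15 is divided into 2 equal shares of 1/15 among Harriet, Oliver.
Harriet is living and takes 1/15.
Oliver is living and takes 1/15.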